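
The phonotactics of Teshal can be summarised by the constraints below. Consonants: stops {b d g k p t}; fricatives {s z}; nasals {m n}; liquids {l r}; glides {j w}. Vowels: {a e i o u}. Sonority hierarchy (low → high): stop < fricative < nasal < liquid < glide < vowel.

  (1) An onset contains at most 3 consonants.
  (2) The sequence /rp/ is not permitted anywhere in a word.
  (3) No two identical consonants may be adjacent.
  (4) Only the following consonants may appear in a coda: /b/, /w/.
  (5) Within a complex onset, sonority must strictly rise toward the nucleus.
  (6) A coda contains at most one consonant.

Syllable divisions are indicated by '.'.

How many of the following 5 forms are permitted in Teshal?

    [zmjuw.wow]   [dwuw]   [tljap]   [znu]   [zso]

2

[zmjuw.wow] — violates constraint 3: adjacent identical consonants /ww/ → not permitted
[dwuw] — σ1 onset /dw/ (1→5 rises), coda /w/ ok → permitted
[tljap] — violates constraint 4: syllable 1 coda contains /p/, which is not a licensed coda consonant → not permitted
[znu] — σ1 onset /zn/ (2→3 rises), coda /∅/ ok → permitted
[zso] — violates constraint 5: syllable 1 onset /zs/: /z/ (fricative, 2) → /s/ (fricative, 2) does not rise → not permitted
Permitted: [dwuw], [znu] → 2.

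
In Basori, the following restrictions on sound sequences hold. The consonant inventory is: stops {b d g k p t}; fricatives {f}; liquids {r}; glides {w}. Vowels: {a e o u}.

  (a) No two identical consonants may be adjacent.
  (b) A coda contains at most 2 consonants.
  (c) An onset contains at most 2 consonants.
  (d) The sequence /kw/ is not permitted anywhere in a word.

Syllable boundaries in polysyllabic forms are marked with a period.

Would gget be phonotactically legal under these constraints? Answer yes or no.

gget — violates constraint (a): adjacent identical consonants /gg/ → phonotactically illegal

no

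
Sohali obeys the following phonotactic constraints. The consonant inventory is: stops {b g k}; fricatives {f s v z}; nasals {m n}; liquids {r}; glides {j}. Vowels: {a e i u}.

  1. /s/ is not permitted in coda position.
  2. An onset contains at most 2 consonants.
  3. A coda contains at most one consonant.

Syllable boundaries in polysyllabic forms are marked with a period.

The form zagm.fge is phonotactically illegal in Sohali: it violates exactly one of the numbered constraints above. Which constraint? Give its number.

3

zagm.fge: syllable 1 coda /gm/ has 2 consonants (> 1).
This is a violation of constraint 3: "A coda contains at most one consonant."
The remaining constraints (1, 2) are satisfied.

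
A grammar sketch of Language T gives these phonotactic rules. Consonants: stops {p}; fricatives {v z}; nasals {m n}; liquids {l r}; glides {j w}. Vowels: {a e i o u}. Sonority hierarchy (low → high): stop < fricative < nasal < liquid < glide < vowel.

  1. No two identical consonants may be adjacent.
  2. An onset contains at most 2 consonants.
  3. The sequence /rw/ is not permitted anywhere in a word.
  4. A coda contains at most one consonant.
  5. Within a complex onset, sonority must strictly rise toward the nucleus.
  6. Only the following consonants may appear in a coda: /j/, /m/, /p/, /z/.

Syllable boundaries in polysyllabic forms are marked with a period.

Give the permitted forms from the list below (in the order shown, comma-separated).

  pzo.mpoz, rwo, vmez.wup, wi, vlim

pzo.mpoz — violates constraint 5: syllable 2 onset /mp/: /m/ (nasal, 3) → /p/ (stop, 1) does not rise → not permitted
rwo — violates constraint 3: contains banned sequence /rw/ → not permitted
vmez.wup — σ1 onset /vm/ (2→3 rises), coda /z/ ok; σ2 onset /w/, coda /p/ ok → permitted
wi — σ1 onset /w/, coda /∅/ ok → permitted
vlim — σ1 onset /vl/ (2→4 rises), coda /m/ ok → permitted

vmez.wup, wi, vlim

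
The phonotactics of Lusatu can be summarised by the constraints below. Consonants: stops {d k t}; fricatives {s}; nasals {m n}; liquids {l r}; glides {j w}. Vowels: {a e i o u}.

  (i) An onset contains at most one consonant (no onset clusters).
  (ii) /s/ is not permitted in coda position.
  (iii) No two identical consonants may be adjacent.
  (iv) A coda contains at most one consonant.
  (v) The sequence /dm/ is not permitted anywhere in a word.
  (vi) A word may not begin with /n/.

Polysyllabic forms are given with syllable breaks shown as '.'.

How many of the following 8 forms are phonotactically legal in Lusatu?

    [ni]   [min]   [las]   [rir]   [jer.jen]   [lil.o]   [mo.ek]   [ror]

6

[ni] — violates constraint (vi): word begins with /n/ → phonotactically illegal
[min] — σ1 onset /m/, coda /n/ ok → phonotactically legal
[las] — violates constraint (ii): syllable 1 coda contains /s/ → phonotactically illegal
[rir] — σ1 onset /r/, coda /r/ ok → phonotactically legal
[jer.jen] — σ1 onset /j/, coda /r/ ok; σ2 onset /j/, coda /n/ ok → phonotactically legal
[lil.o] — σ1 onset /l/, coda /l/ ok; σ2 onset /∅/, coda /∅/ ok → phonotactically legal
[mo.ek] — σ1 onset /m/, coda /∅/ ok; σ2 onset /∅/, coda /k/ ok → phonotactically legal
[ror] — σ1 onset /r/, coda /r/ ok → phonotactically legal
Phonotactically legal: [min], [rir], [jer.jen], [lil.o], [mo.ek], [ror] → 6.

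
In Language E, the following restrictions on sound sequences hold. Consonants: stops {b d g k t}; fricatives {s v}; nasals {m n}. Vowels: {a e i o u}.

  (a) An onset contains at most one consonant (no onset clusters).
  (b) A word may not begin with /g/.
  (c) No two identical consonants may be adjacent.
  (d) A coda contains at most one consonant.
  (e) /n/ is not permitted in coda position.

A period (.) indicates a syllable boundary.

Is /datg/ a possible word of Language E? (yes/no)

/datg/ — violates constraint (d): syllable 1 coda /tg/ has 2 consonants (> 1) → phonotactically illegal

no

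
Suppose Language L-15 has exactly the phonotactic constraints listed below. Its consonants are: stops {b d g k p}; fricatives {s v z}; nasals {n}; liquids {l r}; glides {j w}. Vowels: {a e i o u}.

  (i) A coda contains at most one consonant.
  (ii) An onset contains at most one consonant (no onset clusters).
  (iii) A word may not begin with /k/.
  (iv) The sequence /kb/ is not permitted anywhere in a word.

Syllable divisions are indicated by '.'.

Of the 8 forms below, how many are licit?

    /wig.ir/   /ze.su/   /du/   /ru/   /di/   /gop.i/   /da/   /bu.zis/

8

/wig.ir/ — σ1 onset /w/, coda /g/ ok; σ2 onset /∅/, coda /r/ ok → licit
/ze.su/ — σ1 onset /z/, coda /∅/ ok; σ2 onset /s/, coda /∅/ ok → licit
/du/ — σ1 onset /d/, coda /∅/ ok → licit
/ru/ — σ1 onset /r/, coda /∅/ ok → licit
/di/ — σ1 onset /d/, coda /∅/ ok → licit
/gop.i/ — σ1 onset /g/, coda /p/ ok; σ2 onset /∅/, coda /∅/ ok → licit
/da/ — σ1 onset /d/, coda /∅/ ok → licit
/bu.zis/ — σ1 onset /b/, coda /∅/ ok; σ2 onset /z/, coda /s/ ok → licit
Licit: /wig.ir/, /ze.su/, /du/, /ru/, /di/, /gop.i/, /da/, /bu.zis/ → 8.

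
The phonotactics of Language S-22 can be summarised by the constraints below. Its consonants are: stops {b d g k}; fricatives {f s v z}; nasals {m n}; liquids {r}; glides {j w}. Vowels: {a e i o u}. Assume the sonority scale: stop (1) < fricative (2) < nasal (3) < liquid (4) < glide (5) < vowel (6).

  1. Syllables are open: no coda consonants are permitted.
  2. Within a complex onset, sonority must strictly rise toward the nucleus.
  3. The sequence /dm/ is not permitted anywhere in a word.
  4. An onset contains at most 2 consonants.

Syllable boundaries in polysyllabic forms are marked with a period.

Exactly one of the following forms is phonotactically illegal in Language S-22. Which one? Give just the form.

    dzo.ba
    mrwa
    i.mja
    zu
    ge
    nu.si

mrwa

dzo.ba — σ1 onset /dz/ (1→2 rises), coda /∅/ ok; σ2 onset /b/, coda /∅/ ok → phonotactically legal
mrwa — violates constraint 4: syllable 1 onset /mrw/ has 3 consonants (> 2) → phonotactically illegal
i.mja — σ1 onset /∅/, coda /∅/ ok; σ2 onset /mj/ (3→5 rises), coda /∅/ ok → phonotactically legal
zu — σ1 onset /z/, coda /∅/ ok → phonotactically legal
ge — σ1 onset /g/, coda /∅/ ok → phonotactically legal
nu.si — σ1 onset /n/, coda /∅/ ok; σ2 onset /s/, coda /∅/ ok → phonotactically legal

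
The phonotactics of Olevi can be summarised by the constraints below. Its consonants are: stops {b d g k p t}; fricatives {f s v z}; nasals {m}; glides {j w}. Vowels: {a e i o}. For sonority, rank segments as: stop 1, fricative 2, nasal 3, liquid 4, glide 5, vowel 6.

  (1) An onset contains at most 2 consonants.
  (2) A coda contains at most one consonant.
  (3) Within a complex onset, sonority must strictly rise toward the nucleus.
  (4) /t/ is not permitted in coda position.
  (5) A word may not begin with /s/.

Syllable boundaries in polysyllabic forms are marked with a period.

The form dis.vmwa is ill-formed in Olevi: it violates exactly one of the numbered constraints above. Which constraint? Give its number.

dis.vmwa: syllable 2 onset /vmw/ has 3 consonants (> 2).
This is a violation of constraint 1: "An onset contains at most 2 consonants."
The remaining constraints (2, 3, 4, 5) are satisfied.

1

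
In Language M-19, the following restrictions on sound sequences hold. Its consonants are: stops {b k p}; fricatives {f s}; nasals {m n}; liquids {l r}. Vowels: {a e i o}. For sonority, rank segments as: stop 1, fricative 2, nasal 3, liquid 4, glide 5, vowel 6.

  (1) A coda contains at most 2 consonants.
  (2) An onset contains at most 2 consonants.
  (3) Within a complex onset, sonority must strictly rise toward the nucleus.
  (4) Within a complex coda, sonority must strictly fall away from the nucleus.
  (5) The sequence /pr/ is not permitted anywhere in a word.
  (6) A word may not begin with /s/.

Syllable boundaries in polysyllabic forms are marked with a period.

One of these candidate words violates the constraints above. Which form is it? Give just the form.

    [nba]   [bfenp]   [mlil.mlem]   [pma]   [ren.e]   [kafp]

[nba] — violates constraint 3: syllable 1 onset /nb/: /n/ (nasal, 3) → /b/ (stop, 1) does not rise → illicit
[bfenp] — σ1 onset /bf/ (1→2 rises), coda /np/ (3→1 falls) ok → licit
[mlil.mlem] — σ1 onset /ml/ (3→4 rises), coda /l/ ok; σ2 onset /ml/ (3→4 rises), coda /m/ ok → licit
[pma] — σ1 onset /pm/ (1→3 rises), coda /∅/ ok → licit
[ren.e] — σ1 onset /r/, coda /n/ ok; σ2 onset /∅/, coda /∅/ ok → licit
[kafp] — σ1 onset /k/, coda /fp/ (2→1 falls) ok → licit

[nba]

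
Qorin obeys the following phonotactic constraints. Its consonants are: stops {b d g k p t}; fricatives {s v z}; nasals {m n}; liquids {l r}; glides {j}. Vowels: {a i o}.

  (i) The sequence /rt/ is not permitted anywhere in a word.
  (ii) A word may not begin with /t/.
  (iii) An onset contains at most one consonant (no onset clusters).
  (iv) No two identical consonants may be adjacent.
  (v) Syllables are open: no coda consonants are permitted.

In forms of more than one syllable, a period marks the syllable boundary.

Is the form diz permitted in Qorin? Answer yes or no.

no

diz — violates constraint (v): syllable 1 coda /z/ has 1 consonant (> 0) → not permitted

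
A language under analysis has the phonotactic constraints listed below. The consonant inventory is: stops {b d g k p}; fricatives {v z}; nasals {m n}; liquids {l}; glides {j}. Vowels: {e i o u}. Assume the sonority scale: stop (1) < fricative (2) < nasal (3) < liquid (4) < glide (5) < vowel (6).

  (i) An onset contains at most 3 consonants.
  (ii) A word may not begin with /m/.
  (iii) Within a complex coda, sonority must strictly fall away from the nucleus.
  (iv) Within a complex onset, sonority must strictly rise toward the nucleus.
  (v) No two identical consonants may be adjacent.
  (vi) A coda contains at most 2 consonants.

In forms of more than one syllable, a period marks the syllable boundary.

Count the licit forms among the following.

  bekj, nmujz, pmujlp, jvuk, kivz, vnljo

0

bekj — violates constraint (iii): syllable 1 coda /kj/: /k/ (stop, 1) → /j/ (glide, 5) does not fall → illicit
nmujz — violates constraint (iv): syllable 1 onset /nm/: /n/ (nasal, 3) → /m/ (nasal, 3) does not rise → illicit
pmujlp — violates constraint (vi): syllable 1 coda /jlp/ has 3 consonants (> 2) → illicit
jvuk — violates constraint (iv): syllable 1 onset /jv/: /j/ (glide, 5) → /v/ (fricative, 2) does not rise → illicit
kivz — violates constraint (iii): syllable 1 coda /vz/: /v/ (fricative, 2) → /z/ (fricative, 2) does not fall → illicit
vnljo — violates constraint (i): syllable 1 onset /vnlj/ has 4 consonants (> 3) → illicit
No form is licit → 0.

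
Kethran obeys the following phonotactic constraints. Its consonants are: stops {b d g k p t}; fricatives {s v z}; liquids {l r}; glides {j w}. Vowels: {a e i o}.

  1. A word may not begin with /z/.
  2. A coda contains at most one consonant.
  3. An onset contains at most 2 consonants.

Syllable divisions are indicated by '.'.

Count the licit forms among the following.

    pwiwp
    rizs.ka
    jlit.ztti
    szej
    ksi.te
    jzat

3

pwiwp — violates constraint 2: syllable 1 coda /wp/ has 2 consonants (> 1) → illicit
rizs.ka — violates constraint 2: syllable 1 coda /zs/ has 2 consonants (> 1) → illicit
jlit.ztti — violates constraint 3: syllable 2 onset /ztt/ has 3 consonants (> 2) → illicit
szej — σ1 onset /sz/ (2C), coda /j/ ok → licit
ksi.te — σ1 onset /ks/ (2C), coda /∅/ ok; σ2 onset /t/, coda /∅/ ok → licit
jzat — σ1 onset /jz/ (2C), coda /t/ ok → licit
Licit: szej, ksi.te, jzat → 3.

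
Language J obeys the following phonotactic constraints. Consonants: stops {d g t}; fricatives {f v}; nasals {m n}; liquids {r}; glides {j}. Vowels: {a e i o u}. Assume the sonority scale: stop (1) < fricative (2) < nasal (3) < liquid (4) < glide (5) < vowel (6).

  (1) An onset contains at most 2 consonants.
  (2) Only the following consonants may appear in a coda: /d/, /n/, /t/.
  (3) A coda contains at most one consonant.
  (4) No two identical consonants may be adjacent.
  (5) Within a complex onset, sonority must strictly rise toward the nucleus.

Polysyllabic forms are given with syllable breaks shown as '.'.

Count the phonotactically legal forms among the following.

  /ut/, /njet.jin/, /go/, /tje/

4

/ut/ — σ1 onset /∅/, coda /t/ ok → phonotactically legal
/njet.jin/ — σ1 onset /nj/ (3→5 rises), coda /t/ ok; σ2 onset /j/, coda /n/ ok → phonotactically legal
/go/ — σ1 onset /g/, coda /∅/ ok → phonotactically legal
/tje/ — σ1 onset /tj/ (1→5 rises), coda /∅/ ok → phonotactically legal
Phonotactically legal: /ut/, /njet.jin/, /go/, /tje/ → 4.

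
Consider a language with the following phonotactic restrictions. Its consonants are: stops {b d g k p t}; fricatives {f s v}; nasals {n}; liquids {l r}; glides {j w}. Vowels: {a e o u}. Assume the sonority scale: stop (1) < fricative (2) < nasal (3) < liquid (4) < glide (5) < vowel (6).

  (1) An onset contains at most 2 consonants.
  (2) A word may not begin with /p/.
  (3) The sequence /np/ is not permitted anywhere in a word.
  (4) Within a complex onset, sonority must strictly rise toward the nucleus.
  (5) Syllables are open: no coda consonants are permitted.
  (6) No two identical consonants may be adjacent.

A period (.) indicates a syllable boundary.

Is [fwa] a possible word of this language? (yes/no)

[fwa] — σ1 onset /fw/ (2→5 rises), coda /∅/ ok → permitted

yes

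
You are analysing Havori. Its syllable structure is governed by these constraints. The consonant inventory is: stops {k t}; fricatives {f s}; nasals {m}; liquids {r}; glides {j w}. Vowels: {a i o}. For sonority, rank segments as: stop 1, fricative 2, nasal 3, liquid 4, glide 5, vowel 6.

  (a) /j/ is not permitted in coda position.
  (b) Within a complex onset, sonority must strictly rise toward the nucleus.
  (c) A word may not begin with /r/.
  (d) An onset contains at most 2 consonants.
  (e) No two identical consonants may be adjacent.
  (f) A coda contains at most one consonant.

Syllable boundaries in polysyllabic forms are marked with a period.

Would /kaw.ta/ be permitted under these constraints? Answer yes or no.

yes

/kaw.ta/ — σ1 onset /k/, coda /w/ ok; σ2 onset /t/, coda /∅/ ok → permitted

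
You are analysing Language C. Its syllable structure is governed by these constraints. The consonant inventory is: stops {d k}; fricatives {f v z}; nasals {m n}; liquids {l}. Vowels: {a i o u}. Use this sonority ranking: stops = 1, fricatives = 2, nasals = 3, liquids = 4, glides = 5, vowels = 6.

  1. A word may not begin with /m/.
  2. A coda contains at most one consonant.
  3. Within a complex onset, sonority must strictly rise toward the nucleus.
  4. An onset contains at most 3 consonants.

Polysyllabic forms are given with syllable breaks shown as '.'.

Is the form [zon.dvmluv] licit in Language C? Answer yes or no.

no

[zon.dvmluv] — violates constraint 4: syllable 2 onset /dvml/ has 4 consonants (> 3) → illicit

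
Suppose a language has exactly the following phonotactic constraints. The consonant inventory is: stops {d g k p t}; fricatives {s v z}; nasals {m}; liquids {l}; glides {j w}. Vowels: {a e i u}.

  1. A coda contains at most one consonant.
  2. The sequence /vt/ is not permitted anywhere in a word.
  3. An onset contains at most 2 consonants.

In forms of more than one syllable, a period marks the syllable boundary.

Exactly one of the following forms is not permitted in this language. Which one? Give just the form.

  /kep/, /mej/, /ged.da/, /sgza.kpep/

/kep/ — σ1 onset /k/, coda /p/ ok → permitted
/mej/ — σ1 onset /m/, coda /j/ ok → permitted
/ged.da/ — σ1 onset /g/, coda /d/ ok; σ2 onset /d/, coda /∅/ ok → permitted
/sgza.kpep/ — violates constraint 3: syllable 1 onset /sgz/ has 3 consonants (> 2) → not permitted

/sgza.kpep/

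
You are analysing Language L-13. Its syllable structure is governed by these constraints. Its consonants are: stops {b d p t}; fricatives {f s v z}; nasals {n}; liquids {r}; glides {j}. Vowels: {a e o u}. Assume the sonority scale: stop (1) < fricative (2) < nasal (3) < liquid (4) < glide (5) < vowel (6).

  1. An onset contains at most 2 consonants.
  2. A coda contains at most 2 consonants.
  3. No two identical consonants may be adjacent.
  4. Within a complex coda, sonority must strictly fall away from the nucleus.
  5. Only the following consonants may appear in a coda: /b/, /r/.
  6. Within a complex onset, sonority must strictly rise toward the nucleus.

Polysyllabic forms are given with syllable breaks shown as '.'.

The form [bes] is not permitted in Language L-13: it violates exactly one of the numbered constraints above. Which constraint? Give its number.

5

[bes]: syllable 1 coda contains /s/, which is not a licensed coda consonant.
This is a violation of constraint 5: "Only the following consonants may appear in a coda: /b/, /r/."
The remaining constraints (1, 2, 3, 4, 6) are satisfied.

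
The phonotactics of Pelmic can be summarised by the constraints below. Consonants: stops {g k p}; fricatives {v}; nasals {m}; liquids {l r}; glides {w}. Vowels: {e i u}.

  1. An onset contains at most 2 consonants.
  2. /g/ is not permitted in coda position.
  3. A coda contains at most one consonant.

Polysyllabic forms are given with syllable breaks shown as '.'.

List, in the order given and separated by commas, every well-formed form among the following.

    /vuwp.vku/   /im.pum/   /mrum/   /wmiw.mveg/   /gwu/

/vuwp.vku/ — violates constraint 3: syllable 1 coda /wp/ has 2 consonants (> 1) → ill-formed
/im.pum/ — σ1 onset /∅/, coda /m/ ok; σ2 onset /p/, coda /m/ ok → well-formed
/mrum/ — σ1 onset /mr/ (2C), coda /m/ ok → well-formed
/wmiw.mveg/ — violates constraint 2: syllable 2 coda contains /g/ → ill-formed
/gwu/ — σ1 onset /gw/ (2C), coda /∅/ ok → well-formed

/im.pum/, /mrum/, /gwu/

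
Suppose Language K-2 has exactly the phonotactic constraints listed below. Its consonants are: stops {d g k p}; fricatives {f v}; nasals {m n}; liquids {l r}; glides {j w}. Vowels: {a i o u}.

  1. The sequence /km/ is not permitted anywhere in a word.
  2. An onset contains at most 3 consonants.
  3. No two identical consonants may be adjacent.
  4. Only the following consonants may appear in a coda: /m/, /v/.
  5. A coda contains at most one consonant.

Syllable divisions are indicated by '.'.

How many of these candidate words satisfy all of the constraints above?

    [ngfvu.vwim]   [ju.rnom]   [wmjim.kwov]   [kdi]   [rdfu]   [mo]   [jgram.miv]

5

[ngfvu.vwim] — violates constraint 2: syllable 1 onset /ngfv/ has 4 consonants (> 3) → illicit
[ju.rnom] — σ1 onset /j/, coda /∅/ ok; σ2 onset /rn/ (2C), coda /m/ ok → licit
[wmjim.kwov] — σ1 onset /wmj/ (3C), coda /m/ ok; σ2 onset /kw/ (2C), coda /v/ ok → licit
[kdi] — σ1 onset /kd/ (2C), coda /∅/ ok → licit
[rdfu] — σ1 onset /rdf/ (3C), coda /∅/ ok → licit
[mo] — σ1 onset /m/, coda /∅/ ok → licit
[jgram.miv] — violates constraint 3: adjacent identical consonants /mm/ → illicit
Licit: [ju.rnom], [wmjim.kwov], [kdi], [rdfu], [mo] → 5.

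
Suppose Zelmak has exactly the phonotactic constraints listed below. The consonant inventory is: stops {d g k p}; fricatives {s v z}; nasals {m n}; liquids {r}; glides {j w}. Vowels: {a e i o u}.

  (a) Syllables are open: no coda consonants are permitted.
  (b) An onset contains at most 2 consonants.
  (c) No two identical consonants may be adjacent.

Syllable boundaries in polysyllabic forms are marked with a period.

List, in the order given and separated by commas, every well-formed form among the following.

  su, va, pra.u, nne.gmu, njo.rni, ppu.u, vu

su, va, pra.u, njo.rni, vu

su — σ1 onset /s/, coda /∅/ ok → well-formed
va — σ1 onset /v/, coda /∅/ ok → well-formed
pra.u — σ1 onset /pr/ (2C), coda /∅/ ok; σ2 onset /∅/, coda /∅/ ok → well-formed
nne.gmu — violates constraint (c): adjacent identical consonants /nn/ → ill-formed
njo.rni — σ1 onset /nj/ (2C), coda /∅/ ok; σ2 onset /rn/ (2C), coda /∅/ ok → well-formed
ppu.u — violates constraint (c): adjacent identical consonants /pp/ → ill-formed
vu — σ1 onset /v/, coda /∅/ ok → well-formed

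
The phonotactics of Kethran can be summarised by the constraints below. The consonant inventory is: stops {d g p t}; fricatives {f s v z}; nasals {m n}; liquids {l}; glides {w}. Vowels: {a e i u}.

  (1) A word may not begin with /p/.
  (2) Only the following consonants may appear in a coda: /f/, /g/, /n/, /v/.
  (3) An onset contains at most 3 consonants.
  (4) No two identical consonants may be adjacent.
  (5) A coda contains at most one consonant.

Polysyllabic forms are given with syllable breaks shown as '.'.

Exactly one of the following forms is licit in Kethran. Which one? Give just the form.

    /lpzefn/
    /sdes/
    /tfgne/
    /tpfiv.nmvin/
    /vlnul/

/lpzefn/ — violates constraint 5: syllable 1 coda /fn/ has 2 consonants (> 1) → illicit
/sdes/ — violates constraint 2: syllable 1 coda contains /s/, which is not a licensed coda consonant → illicit
/tfgne/ — violates constraint 3: syllable 1 onset /tfgn/ has 4 consonants (> 3) → illicit
/tpfiv.nmvin/ — σ1 onset /tpf/ (3C), coda /v/ ok; σ2 onset /nmv/ (3C), coda /n/ ok → licit
/vlnul/ — violates constraint 2: syllable 1 coda contains /l/, which is not a licensed coda consonant → illicit

/tpfiv.nmvin/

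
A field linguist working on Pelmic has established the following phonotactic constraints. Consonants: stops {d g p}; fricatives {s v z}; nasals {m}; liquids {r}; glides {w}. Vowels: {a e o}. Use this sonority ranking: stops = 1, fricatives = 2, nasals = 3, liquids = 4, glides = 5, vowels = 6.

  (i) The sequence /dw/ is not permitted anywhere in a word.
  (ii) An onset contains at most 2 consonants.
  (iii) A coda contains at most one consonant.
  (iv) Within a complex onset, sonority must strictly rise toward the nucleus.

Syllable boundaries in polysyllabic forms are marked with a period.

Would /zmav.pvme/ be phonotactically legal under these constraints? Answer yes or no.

no

/zmav.pvme/ — violates constraint (ii): syllable 2 onset /pvm/ has 3 consonants (> 2) → phonotactically illegal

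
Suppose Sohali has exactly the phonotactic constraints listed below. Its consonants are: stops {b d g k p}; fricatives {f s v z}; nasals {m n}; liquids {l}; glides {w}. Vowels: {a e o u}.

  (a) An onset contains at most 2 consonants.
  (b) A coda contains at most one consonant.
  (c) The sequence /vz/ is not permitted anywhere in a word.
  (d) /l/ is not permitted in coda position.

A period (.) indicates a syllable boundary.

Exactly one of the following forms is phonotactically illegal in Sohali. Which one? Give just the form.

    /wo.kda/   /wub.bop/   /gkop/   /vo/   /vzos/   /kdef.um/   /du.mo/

/vzos/

/wo.kda/ — σ1 onset /w/, coda /∅/ ok; σ2 onset /kd/ (2C), coda /∅/ ok → phonotactically legal
/wub.bop/ — σ1 onset /w/, coda /b/ ok; σ2 onset /b/, coda /p/ ok → phonotactically legal
/gkop/ — σ1 onset /gk/ (2C), coda /p/ ok → phonotactically legal
/vo/ — σ1 onset /v/, coda /∅/ ok → phonotactically legal
/vzos/ — violates constraint (c): contains banned sequence /vz/ → phonotactically illegal
/kdef.um/ — σ1 onset /kd/ (2C), coda /f/ ok; σ2 onset /∅/, coda /m/ ok → phonotactically legal
/du.mo/ — σ1 onset /d/, coda /∅/ ok; σ2 onset /m/, coda /∅/ ok → phonotactically legal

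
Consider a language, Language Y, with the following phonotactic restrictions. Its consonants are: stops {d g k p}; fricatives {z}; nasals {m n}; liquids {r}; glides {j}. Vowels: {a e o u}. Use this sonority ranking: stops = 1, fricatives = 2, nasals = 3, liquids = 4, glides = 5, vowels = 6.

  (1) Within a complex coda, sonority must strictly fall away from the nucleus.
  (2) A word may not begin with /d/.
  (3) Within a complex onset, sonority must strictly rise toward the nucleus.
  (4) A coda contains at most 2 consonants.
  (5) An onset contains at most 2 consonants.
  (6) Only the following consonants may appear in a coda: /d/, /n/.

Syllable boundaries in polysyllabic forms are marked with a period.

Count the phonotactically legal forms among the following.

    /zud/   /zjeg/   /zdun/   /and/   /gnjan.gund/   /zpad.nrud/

/zud/ — σ1 onset /z/, coda /d/ ok → phonotactically legal
/zjeg/ — violates constraint 6: syllable 1 coda contains /g/, which is not a licensed coda consonant → phonotactically illegal
/zdun/ — violates constraint 3: syllable 1 onset /zd/: /z/ (fricative, 2) → /d/ (stop, 1) does not rise → phonotactically illegal
/and/ — σ1 onset /∅/, coda /nd/ (3→1 falls) ok → phonotactically legal
/gnjan.gund/ — violates constraint 5: syllable 1 onset /gnj/ has 3 consonants (> 2) → phonotactically illegal
/zpad.nrud/ — violates constraint 3: syllable 1 onset /zp/: /z/ (fricative, 2) → /p/ (stop, 1) does not rise → phonotactically illegal
Phonotactically legal: /zud/, /and/ → 2.

2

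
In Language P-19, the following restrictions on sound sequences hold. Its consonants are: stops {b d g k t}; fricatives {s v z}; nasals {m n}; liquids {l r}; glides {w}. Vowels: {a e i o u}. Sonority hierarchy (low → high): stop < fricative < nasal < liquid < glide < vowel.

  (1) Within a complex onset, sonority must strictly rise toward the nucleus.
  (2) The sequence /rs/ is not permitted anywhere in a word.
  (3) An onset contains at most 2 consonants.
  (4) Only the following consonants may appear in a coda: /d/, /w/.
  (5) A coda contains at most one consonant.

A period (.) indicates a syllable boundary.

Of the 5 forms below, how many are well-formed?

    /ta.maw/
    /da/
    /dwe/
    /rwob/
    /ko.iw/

/ta.maw/ — σ1 onset /t/, coda /∅/ ok; σ2 onset /m/, coda /w/ ok → well-formed
/da/ — σ1 onset /d/, coda /∅/ ok → well-formed
/dwe/ — σ1 onset /dw/ (1→5 rises), coda /∅/ ok → well-formed
/rwob/ — violates constraint 4: syllable 1 coda contains /b/, which is not a licensed coda consonant → ill-formed
/ko.iw/ — σ1 onset /k/, coda /∅/ ok; σ2 onset /∅/, coda /w/ ok → well-formed
Well-formed: /ta.maw/, /da/, /dwe/, /ko.iw/ → 4.

4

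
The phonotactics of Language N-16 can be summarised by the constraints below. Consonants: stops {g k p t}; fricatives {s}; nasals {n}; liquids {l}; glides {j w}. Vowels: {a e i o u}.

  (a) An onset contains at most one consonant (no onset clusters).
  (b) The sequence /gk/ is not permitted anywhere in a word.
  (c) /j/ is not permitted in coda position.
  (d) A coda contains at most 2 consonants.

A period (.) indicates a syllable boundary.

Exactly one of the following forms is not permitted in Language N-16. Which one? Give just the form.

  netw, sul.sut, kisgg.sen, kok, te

kisgg.sen

netw — σ1 onset /n/, coda /tw/ (2C) ok → permitted
sul.sut — σ1 onset /s/, coda /l/ ok; σ2 onset /s/, coda /t/ ok → permitted
kisgg.sen — violates constraint (d): syllable 1 coda /sgg/ has 3 consonants (> 2) → not permitted
kok — σ1 onset /k/, coda /k/ ok → permitted
te — σ1 onset /t/, coda /∅/ ok → permitted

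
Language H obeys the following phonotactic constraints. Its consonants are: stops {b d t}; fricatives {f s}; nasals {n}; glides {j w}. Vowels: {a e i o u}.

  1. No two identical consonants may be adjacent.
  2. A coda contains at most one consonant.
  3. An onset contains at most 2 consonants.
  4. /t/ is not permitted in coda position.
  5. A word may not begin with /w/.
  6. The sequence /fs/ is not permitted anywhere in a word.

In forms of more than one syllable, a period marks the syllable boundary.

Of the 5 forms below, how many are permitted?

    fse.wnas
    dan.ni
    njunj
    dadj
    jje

0

fse.wnas — violates constraint 6: contains banned sequence /fs/ → not permitted
dan.ni — violates constraint 1: adjacent identical consonants /nn/ → not permitted
njunj — violates constraint 2: syllable 1 coda /nj/ has 2 consonants (> 1) → not permitted
dadj — violates constraint 2: syllable 1 coda /dj/ has 2 consonants (> 1) → not permitted
jje — violates constraint 1: adjacent identical consonants /jj/ → not permitted
No form is permitted → 0.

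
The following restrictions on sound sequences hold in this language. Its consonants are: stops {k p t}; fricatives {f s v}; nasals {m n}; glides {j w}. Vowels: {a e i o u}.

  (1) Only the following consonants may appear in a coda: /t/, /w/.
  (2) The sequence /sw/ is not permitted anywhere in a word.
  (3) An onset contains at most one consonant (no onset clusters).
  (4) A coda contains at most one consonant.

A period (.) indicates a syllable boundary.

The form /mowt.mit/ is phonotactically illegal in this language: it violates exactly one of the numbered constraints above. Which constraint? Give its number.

4

/mowt.mit/: syllable 1 coda /wt/ has 2 consonants (> 1).
This is a violation of constraint 4: "A coda contains at most one consonant."
The remaining constraints (1, 2, 3) are satisfied.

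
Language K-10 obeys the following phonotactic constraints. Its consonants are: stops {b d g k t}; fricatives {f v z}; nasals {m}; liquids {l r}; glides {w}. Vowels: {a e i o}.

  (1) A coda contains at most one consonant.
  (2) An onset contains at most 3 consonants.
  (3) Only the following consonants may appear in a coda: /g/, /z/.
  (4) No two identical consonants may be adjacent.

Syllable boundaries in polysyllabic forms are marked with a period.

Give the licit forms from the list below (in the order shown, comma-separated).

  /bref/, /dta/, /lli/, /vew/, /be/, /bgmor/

/dta/, /be/

/bref/ — violates constraint 3: syllable 1 coda contains /f/, which is not a licensed coda consonant → illicit
/dta/ — σ1 onset /dt/ (2C), coda /∅/ ok → licit
/lli/ — violates constraint 4: adjacent identical consonants /ll/ → illicit
/vew/ — violates constraint 3: syllable 1 coda contains /w/, which is not a licensed coda consonant → illicit
/be/ — σ1 onset /b/, coda /∅/ ok → licit
/bgmor/ — violates constraint 3: syllable 1 coda contains /r/, which is not a licensed coda consonant → illicit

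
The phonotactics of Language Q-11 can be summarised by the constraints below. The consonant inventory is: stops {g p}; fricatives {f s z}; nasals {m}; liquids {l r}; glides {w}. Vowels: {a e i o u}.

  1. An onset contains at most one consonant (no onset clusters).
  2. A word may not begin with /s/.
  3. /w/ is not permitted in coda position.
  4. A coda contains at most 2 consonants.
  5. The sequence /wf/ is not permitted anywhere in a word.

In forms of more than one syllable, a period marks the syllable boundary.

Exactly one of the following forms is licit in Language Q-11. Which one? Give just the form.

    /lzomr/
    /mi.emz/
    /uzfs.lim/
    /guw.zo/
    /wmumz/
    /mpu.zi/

/lzomr/ — violates constraint 1: syllable 1 onset /lz/ has 2 consonants (> 1) → illicit
/mi.emz/ — σ1 onset /m/, coda /∅/ ok; σ2 onset /∅/, coda /mz/ (2C) ok → licit
/uzfs.lim/ — violates constraint 4: syllable 1 coda /zfs/ has 3 consonants (> 2) → illicit
/guw.zo/ — violates constraint 3: syllable 1 coda contains /w/ → illicit
/wmumz/ — violates constraint 1: syllable 1 onset /wm/ has 2 consonants (> 1) → illicit
/mpu.zi/ — violates constraint 1: syllable 1 onset /mp/ has 2 consonants (> 1) → illicit

/mi.emz/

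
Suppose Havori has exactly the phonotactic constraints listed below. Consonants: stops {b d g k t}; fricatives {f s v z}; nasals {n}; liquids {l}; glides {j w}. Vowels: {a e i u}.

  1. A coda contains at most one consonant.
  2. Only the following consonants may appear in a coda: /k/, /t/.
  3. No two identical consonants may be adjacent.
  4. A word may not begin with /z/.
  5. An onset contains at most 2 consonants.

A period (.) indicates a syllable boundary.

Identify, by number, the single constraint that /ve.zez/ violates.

/ve.zez/: syllable 2 coda contains /z/, which is not a licensed coda consonant.
This is a violation of constraint 2: "Only the following consonants may appear in a coda: /k/, /t/."
The remaining constraints (1, 3, 4, 5) are satisfied.

2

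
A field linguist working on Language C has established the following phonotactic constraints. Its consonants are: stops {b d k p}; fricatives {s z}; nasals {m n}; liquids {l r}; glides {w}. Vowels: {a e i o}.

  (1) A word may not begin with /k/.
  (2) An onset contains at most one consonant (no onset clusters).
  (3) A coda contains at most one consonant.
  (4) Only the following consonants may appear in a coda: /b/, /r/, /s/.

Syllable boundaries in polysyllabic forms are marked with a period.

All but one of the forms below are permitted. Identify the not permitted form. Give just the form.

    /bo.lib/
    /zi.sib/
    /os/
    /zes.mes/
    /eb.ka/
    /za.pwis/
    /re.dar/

/bo.lib/ — σ1 onset /b/, coda /∅/ ok; σ2 onset /l/, coda /b/ ok → permitted
/zi.sib/ — σ1 onset /z/, coda /∅/ ok; σ2 onset /s/, coda /b/ ok → permitted
/os/ — σ1 onset /∅/, coda /s/ ok → permitted
/zes.mes/ — σ1 onset /z/, coda /s/ ok; σ2 onset /m/, coda /s/ ok → permitted
/eb.ka/ — σ1 onset /∅/, coda /b/ ok; σ2 onset /k/, coda /∅/ ok → permitted
/za.pwis/ — violates constraint 2: syllable 2 onset /pw/ has 2 consonants (> 1) → not permitted
/re.dar/ — σ1 onset /r/, coda /∅/ ok; σ2 onset /d/, coda /r/ ok → permitted

/za.pwis/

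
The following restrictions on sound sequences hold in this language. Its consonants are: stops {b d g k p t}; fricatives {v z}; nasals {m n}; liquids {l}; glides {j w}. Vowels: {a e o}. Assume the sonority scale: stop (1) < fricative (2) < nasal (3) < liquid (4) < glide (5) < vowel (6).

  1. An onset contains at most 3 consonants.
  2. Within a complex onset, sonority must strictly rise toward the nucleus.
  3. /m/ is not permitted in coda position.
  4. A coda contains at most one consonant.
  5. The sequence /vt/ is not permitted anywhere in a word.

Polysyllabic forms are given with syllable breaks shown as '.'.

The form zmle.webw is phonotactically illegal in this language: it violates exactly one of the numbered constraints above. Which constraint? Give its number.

zmle.webw: syllable 2 coda /bw/ has 2 consonants (> 1).
This is a violation of constraint 4: "A coda contains at most one consonant."
The remaining constraints (1, 2, 3, 5) are satisfied.

4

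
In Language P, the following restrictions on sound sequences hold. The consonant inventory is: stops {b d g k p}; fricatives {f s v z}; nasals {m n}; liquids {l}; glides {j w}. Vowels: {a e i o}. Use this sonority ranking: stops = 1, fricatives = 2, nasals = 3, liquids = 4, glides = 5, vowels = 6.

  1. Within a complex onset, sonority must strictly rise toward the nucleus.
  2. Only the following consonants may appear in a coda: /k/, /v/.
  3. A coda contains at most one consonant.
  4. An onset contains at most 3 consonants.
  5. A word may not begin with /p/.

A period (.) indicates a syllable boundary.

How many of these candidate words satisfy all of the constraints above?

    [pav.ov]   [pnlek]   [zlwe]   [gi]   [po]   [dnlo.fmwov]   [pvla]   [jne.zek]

[pav.ov] — violates constraint 5: word begins with /p/ → ill-formed
[pnlek] — violates constraint 5: word begins with /p/ → ill-formed
[zlwe] — σ1 onset /zlw/ (2→4→5 rises), coda /∅/ ok → well-formed
[gi] — σ1 onset /g/, coda /∅/ ok → well-formed
[po] — violates constraint 5: word begins with /p/ → ill-formed
[dnlo.fmwov] — σ1 onset /dnl/ (1→3→4 rises), coda /∅/ ok; σ2 onset /fmw/ (2→3→5 rises), coda /v/ ok → well-formed
[pvla] — violates constraint 5: word begins with /p/ → ill-formed
[jne.zek] — violates constraint 1: syllable 1 onset /jn/: /j/ (glide, 5) → /n/ (nasal, 3) does not rise → ill-formed
Well-formed: [zlwe], [gi], [dnlo.fmwov] → 3.

3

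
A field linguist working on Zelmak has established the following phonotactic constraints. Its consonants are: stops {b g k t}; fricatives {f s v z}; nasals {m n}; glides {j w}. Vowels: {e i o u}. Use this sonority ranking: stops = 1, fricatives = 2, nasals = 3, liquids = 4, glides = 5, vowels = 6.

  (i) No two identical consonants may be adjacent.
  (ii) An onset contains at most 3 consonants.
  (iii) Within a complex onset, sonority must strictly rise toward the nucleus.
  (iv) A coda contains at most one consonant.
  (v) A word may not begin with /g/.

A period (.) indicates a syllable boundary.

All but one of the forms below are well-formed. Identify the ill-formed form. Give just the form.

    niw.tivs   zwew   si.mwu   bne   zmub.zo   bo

niw.tivs — violates constraint (iv): syllable 2 coda /vs/ has 2 consonants (> 1) → ill-formed
zwew — σ1 onset /zw/ (2→5 rises), coda /w/ ok → well-formed
si.mwu — σ1 onset /s/, coda /∅/ ok; σ2 onset /mw/ (3→5 rises), coda /∅/ ok → well-formed
bne — σ1 onset /bn/ (1→3 rises), coda /∅/ ok → well-formed
zmub.zo — σ1 onset /zm/ (2→3 rises), coda /b/ ok; σ2 onset /z/, coda /∅/ ok → well-formed
bo — σ1 onset /b/, coda /∅/ ok → well-formed

niw.tivs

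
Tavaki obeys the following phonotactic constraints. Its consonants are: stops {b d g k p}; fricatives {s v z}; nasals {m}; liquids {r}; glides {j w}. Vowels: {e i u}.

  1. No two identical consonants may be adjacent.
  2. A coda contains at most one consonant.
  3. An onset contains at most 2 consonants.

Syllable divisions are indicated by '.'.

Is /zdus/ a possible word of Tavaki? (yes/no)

yes

/zdus/ — σ1 onset /zd/ (2C), coda /s/ ok → licit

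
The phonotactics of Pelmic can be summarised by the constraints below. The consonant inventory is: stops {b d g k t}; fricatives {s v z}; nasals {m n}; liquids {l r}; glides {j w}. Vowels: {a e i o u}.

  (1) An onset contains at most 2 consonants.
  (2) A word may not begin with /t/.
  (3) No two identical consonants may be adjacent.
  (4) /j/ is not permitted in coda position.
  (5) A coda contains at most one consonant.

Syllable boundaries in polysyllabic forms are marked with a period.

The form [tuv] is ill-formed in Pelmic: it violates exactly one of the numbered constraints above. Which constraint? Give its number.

2

[tuv]: word begins with /t/.
This is a violation of constraint 2: "A word may not begin with /t/."
The remaining constraints (1, 3, 4, 5) are satisfied.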